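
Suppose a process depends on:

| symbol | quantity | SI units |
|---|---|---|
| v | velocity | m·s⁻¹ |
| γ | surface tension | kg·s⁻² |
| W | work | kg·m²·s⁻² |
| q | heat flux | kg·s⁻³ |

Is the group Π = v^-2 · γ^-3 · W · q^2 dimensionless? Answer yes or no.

yes

Sum the exponent of each base dimension across the product:
  M: −2·[v]_M − 3·[γ]_M + [W]_M + 2·[q]_M = −2·(0) − 3·(1) + (1) + 2·(1) = 0
  L: −2·[v]_L − 3·[γ]_L + [W]_L + 2·[q]_L = −2·(1) − 3·(0) + (2) + 2·(0) = 0
  T: −2·[v]_T − 3·[γ]_T + [W]_T + 2·[q]_T = −2·(-1) − 3·(-2) + (-2) + 2·(-3) = 0
  Θ: −2·[v]_Θ − 3·[γ]_Θ + [W]_Θ + 2·[q]_Θ = −2·(0) − 3·(0) + (0) + 2·(0) = 0
All base exponents vanish — dimensionless.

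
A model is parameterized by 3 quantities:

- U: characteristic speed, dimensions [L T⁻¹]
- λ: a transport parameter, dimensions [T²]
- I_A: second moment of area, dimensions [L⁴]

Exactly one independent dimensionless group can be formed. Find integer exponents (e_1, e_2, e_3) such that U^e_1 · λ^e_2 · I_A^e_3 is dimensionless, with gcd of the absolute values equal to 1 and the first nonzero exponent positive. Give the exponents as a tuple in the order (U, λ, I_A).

(4, 2, -1)

L: e_1·(1) + e_2·(0) + e_3·(4) = 0
T: e_1·(-1) + e_2·(2) + e_3·(0) = 0
Solving this homogeneous linear system for the smallest-integer solution (first nonzero entry positive) gives (4, 2, -1).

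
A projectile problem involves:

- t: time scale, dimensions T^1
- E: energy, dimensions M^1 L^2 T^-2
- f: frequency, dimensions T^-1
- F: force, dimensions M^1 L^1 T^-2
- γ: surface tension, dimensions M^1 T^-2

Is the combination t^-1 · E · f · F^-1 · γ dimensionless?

Sum the exponent of each base dimension across the product:
  M: −[t]_M + [E]_M + [f]_M − [F]_M + [γ]_M = −(0) + (1) + (0) − (1) + (1) = 1
  L: −[t]_L + [E]_L + [f]_L − [F]_L + [γ]_L = −(0) + (2) + (0) − (1) + (0) = 1
  T: −[t]_T + [E]_T + [f]_T − [F]_T + [γ]_T = −(1) + (-2) + (-1) − (-2) + (-2) = -4
Net dimensions [M L T⁻⁴] ≠ [1] — not dimensionless.

no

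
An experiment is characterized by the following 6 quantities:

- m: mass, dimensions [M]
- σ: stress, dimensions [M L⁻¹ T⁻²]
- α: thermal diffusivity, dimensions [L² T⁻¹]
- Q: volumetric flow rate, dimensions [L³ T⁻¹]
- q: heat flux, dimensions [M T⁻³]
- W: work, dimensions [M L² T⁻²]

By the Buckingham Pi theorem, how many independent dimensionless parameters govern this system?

There are 6 variables and 3 base dimensions (M, L, T).
The dimension matrix has rank 3.
Independent dimensionless groups: 6 − 3 = 3.

3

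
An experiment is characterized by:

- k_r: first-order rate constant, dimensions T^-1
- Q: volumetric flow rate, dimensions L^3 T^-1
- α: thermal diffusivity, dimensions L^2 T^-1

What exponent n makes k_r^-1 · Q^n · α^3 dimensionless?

Balance the L exponent: (3)·n from Q, plus −(0) + 3·(2) = 6 from the rest, must sum to zero.
3n + 6 = 0, so n = -2.

-2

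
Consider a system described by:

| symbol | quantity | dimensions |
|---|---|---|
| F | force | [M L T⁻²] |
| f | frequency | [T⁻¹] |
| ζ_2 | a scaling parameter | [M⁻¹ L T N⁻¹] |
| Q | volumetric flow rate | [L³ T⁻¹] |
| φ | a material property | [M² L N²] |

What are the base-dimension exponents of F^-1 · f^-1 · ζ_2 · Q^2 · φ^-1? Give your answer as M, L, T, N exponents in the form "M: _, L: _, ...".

M: -4, L: 5, T: 2, N: -3

Collect each base-dimension exponent across the product:
  M: −(1) − (0) + (-1) + 2·(0) − (2) = -4
  L: −(1) − (0) + (1) + 2·(3) − (1) = 5
  T: −(-2) − (-1) + (1) + 2·(-1) − (0) = 2
  N: −(0) − (0) + (-1) + 2·(0) − (2) = -3
So the dimensions are [M⁻⁴ L⁵ T² N⁻³].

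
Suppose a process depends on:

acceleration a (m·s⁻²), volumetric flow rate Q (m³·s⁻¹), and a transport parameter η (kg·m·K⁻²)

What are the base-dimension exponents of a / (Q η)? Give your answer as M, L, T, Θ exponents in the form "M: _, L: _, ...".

M: -1, L: -3, T: -1, Θ: 2

Collect each base-dimension exponent across the product:
  M: (0) − (0) − (1) = -1
  L: (1) − (3) − (1) = -3
  T: (-2) − (-1) − (0) = -1
  Θ: (0) − (0) − (-2) = 2
So the dimensions are [M⁻¹ L⁻³ T⁻¹ Θ²].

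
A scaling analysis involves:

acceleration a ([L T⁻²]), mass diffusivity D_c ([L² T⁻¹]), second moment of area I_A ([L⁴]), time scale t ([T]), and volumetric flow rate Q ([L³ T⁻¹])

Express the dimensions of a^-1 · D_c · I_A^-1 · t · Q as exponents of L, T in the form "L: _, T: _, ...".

Collect each base-dimension exponent across the product:
  L: −(1) + (2) − (4) + (0) + (3) = 0
  T: −(-2) + (-1) − (0) + (1) + (-1) = 1
So the dimensions are [T].

L: 0, T: 1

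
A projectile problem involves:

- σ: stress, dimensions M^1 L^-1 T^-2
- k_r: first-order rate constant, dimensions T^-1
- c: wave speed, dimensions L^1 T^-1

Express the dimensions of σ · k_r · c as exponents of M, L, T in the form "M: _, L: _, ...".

M: 1, L: 0, T: -4

Collect each base-dimension exponent across the product:
  M: (1) + (0) + (0) = 1
  L: (-1) + (0) + (1) = 0
  T: (-2) + (-1) + (-1) = -4
So the dimensions are [M T⁻⁴].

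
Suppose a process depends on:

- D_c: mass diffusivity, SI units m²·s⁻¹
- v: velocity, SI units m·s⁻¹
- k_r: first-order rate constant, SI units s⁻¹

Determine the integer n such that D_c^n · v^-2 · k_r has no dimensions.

Balance the L exponent: (2)·n from D_c, plus −2·(1) + (0) = -2 from the rest, must sum to zero.
2n − 2 = 0, so n = 1.

1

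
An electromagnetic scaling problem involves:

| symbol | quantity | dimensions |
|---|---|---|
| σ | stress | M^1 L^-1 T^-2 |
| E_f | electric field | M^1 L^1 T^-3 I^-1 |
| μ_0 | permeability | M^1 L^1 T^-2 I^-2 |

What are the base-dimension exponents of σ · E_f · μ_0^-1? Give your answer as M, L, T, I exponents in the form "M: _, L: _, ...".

Collect each base-dimension exponent across the product:
  M: (1) + (1) − (1) = 1
  L: (-1) + (1) − (1) = -1
  T: (-2) + (-3) − (-2) = -3
  I: (0) + (-1) − (-2) = 1
So the dimensions are [M L⁻¹ T⁻³ I].

M: 1, L: -1, T: -3, I: 1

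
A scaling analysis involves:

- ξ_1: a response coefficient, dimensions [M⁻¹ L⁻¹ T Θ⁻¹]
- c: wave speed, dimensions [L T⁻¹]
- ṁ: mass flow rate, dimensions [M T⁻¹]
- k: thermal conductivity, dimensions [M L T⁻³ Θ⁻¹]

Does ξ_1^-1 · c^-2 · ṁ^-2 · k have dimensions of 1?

yes

Sum the exponent of each base dimension across the product:
  M: −[ξ_1]_M − 2·[c]_M − 2·[ṁ]_M + [k]_M = −(-1) − 2·(0) − 2·(1) + (1) = 0
  L: −[ξ_1]_L − 2·[c]_L − 2·[ṁ]_L + [k]_L = −(-1) − 2·(1) − 2·(0) + (1) = 0
  T: −[ξ_1]_T − 2·[c]_T − 2·[ṁ]_T + [k]_T = −(1) − 2·(-1) − 2·(-1) + (-3) = 0
  Θ: −[ξ_1]_Θ − 2·[c]_Θ − 2·[ṁ]_Θ + [k]_Θ = −(-1) − 2·(0) − 2·(0) + (-1) = 0
All base exponents vanish — dimensionless.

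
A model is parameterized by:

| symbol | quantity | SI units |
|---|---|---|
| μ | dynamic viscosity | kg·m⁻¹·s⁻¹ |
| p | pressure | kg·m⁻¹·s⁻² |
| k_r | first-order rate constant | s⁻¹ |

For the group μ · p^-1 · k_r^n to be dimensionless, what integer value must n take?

1

Balance the T exponent: (-1)·n from k_r, plus (-1) − (-2) = 1 from the rest, must sum to zero.
−n + 1 = 0, so n = 1.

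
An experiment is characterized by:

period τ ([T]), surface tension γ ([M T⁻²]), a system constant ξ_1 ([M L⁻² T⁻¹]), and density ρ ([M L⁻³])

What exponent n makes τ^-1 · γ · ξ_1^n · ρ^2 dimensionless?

Balance the M exponent: (1)·n from ξ_1, plus −(0) + (1) + 2·(1) = 3 from the rest, must sum to zero.
n + 3 = 0, so n = -3.

-3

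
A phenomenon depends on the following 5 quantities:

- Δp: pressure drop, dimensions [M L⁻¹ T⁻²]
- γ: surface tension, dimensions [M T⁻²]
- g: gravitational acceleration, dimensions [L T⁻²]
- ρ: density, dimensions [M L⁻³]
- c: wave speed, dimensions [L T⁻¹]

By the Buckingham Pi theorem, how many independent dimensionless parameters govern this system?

There are 5 variables and 3 base dimensions (M, L, T).
The dimension matrix has rank 3.
Independent dimensionless groups: 5 − 3 = 2.

2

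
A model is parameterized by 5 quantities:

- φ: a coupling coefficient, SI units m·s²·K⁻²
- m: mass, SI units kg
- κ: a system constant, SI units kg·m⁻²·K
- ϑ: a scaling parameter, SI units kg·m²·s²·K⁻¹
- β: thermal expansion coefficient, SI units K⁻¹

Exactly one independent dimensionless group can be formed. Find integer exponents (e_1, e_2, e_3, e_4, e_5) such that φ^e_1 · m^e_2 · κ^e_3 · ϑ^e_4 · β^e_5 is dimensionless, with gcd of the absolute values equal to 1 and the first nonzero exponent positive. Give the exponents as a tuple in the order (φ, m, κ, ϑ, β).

M: e_1·(0) + e_2·(1) + e_3·(1) + e_4·(1) + e_5·(0) = 0
L: e_1·(1) + e_2·(0) + e_3·(-2) + e_4·(2) + e_5·(0) = 0
T: e_1·(2) + e_2·(0) + e_3·(0) + e_4·(2) + e_5·(0) = 0
Θ: e_1·(-2) + e_2·(0) + e_3·(1) + e_4·(-1) + e_5·(-1) = 0
Solving this homogeneous linear system for the smallest-integer solution (first nonzero entry positive) gives (2, 3, -1, -2, -3).

(2, 3, -1, -2, -3)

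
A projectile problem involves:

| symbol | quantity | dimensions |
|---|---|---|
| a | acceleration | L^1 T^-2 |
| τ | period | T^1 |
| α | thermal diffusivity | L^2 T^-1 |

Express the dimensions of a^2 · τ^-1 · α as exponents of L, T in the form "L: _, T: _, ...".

L: 4, T: -6

Collect each base-dimension exponent across the product:
  L: 2·(1) − (0) + (2) = 4
  T: 2·(-2) − (1) + (-1) = -6
So the dimensions are [L⁴ T⁻⁶].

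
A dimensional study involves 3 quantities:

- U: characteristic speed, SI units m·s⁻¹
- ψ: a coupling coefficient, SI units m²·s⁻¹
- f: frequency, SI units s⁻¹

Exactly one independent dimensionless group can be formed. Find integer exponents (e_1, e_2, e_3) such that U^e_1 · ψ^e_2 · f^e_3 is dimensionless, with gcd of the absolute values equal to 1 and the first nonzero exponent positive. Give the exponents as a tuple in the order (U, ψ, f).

L: e_1·(1) + e_2·(2) + e_3·(0) = 0
T: e_1·(-1) + e_2·(-1) + e_3·(-1) = 0
Solving this homogeneous linear system for the smallest-integer solution (first nonzero entry positive) gives (2, -1, -1).

(2, -1, -1)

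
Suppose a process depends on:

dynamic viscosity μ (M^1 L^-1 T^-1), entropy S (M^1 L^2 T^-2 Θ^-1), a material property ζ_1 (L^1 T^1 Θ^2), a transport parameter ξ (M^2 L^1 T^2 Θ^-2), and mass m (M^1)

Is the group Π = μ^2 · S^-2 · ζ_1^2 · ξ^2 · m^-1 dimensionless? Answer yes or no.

Sum the exponent of each base dimension across the product:
  M: 2·[μ]_M − 2·[S]_M + 2·[ζ_1]_M + 2·[ξ]_M − [m]_M = 2·(1) − 2·(1) + 2·(0) + 2·(2) − (1) = 3
  L: 2·[μ]_L − 2·[S]_L + 2·[ζ_1]_L + 2·[ξ]_L − [m]_L = 2·(-1) − 2·(2) + 2·(1) + 2·(1) − (0) = -2
  T: 2·[μ]_T − 2·[S]_T + 2·[ζ_1]_T + 2·[ξ]_T − [m]_T = 2·(-1) − 2·(-2) + 2·(1) + 2·(2) − (0) = 8
  Θ: 2·[μ]_Θ − 2·[S]_Θ + 2·[ζ_1]_Θ + 2·[ξ]_Θ − [m]_Θ = 2·(0) − 2·(-1) + 2·(2) + 2·(-2) − (0) = 2
Net dimensions [M³ L⁻² T⁸ Θ²] ≠ [1] — not dimensionless.

no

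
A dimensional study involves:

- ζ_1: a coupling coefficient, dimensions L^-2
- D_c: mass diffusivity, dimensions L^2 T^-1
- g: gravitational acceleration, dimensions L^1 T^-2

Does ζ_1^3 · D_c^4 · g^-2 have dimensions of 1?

yes

Sum the exponent of each base dimension across the product:
  M: 3·[ζ_1]_M + 4·[D_c]_M − 2·[g]_M = 3·(0) + 4·(0) − 2·(0) = 0
  L: 3·[ζ_1]_L + 4·[D_c]_L − 2·[g]_L = 3·(-2) + 4·(2) − 2·(1) = 0
  T: 3·[ζ_1]_T + 4·[D_c]_T − 2·[g]_T = 3·(0) + 4·(-1) − 2·(-2) = 0
All base exponents vanish — dimensionless.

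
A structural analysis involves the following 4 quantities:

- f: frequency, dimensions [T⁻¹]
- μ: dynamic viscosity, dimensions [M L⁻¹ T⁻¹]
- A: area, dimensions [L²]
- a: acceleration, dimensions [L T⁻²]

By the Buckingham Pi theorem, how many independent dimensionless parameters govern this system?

1

There are 4 variables and 3 base dimensions (M, L, T).
The dimension matrix has rank 3.
Independent dimensionless groups: 4 − 3 = 1.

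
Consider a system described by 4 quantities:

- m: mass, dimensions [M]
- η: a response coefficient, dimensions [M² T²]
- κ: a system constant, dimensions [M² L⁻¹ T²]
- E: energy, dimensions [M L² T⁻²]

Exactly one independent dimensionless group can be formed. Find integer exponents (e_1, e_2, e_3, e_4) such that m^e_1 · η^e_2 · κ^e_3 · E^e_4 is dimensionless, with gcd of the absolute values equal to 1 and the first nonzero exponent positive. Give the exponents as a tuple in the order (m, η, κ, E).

(3, 1, -2, -1)

M: e_1·(1) + e_2·(2) + e_3·(2) + e_4·(1) = 0
L: e_1·(0) + e_2·(0) + e_3·(-1) + e_4·(2) = 0
T: e_1·(0) + e_2·(2) + e_3·(2) + e_4·(-2) = 0
Solving this homogeneous linear system for the smallest-integer solution (first nonzero entry positive) gives (3, 1, -2, -1).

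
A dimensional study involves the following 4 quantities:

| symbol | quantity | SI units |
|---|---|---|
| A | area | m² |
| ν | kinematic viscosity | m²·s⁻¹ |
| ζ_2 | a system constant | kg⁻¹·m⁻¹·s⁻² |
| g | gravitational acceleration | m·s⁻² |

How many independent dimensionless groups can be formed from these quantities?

1

There are 4 variables and 3 base dimensions (M, L, T).
The dimension matrix has rank 3.
Independent dimensionless groups: 4 − 3 = 1.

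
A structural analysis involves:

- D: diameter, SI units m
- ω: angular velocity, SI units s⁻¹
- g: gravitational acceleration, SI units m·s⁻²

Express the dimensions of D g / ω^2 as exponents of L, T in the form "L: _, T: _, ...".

L: 2, T: 0

Collect each base-dimension exponent across the product:
  L: (1) − 2·(0) + (1) = 2
  T: (0) − 2·(-1) + (-2) = 0
So the dimensions are [L²].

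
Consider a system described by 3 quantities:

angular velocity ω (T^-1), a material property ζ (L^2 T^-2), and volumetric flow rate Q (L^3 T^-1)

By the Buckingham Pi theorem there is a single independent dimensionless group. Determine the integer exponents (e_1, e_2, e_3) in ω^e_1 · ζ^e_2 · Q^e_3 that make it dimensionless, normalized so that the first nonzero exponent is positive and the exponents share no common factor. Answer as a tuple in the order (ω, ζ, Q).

L: e_1·(0) + e_2·(2) + e_3·(3) = 0
T: e_1·(-1) + e_2·(-2) + e_3·(-1) = 0
Solving this homogeneous linear system for the smallest-integer solution (first nonzero entry positive) gives (4, -3, 2).

(4, -3, 2)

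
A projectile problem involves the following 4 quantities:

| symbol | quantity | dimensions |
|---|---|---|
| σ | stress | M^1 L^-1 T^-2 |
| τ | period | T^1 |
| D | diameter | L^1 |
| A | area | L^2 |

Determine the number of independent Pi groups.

There are 4 variables and 3 base dimensions (M, L, T).
The dimension matrix has rank 3.
Independent dimensionless groups: 4 − 3 = 1.

1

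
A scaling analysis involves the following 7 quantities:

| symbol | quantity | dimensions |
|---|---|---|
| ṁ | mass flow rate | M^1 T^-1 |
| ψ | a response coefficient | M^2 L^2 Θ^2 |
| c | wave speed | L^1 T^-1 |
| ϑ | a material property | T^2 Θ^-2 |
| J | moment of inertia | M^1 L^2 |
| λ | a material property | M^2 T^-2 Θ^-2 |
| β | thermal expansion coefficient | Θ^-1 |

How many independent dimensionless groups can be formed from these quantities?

There are 7 variables and 4 base dimensions (M, L, T, Θ).
The dimension matrix has rank 4.
Independent dimensionless groups: 7 − 4 = 3.

3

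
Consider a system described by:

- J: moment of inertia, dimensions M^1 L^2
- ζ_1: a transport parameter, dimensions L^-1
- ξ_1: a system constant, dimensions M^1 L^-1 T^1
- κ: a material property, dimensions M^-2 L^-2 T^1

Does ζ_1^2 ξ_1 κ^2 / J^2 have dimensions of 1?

Sum the exponent of each base dimension across the product:
  M: −2·[J]_M + 2·[ζ_1]_M + [ξ_1]_M + 2·[κ]_M = −2·(1) + 2·(0) + (1) + 2·(-2) = -5
  L: −2·[J]_L + 2·[ζ_1]_L + [ξ_1]_L + 2·[κ]_L = −2·(2) + 2·(-1) + (-1) + 2·(-2) = -11
  T: −2·[J]_T + 2·[ζ_1]_T + [ξ_1]_T + 2·[κ]_T = −2·(0) + 2·(0) + (1) + 2·(1) = 3
Net dimensions [M⁻⁵ L⁻¹¹ T³] ≠ [1] — not dimensionless.

no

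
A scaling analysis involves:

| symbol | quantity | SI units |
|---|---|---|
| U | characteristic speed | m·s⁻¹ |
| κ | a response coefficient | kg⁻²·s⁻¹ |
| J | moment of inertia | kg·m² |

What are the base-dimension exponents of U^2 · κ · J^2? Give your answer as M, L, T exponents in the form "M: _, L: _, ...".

Collect each base-dimension exponent across the product:
  M: 2·(0) + (-2) + 2·(1) = 0
  L: 2·(1) + (0) + 2·(2) = 6
  T: 2·(-1) + (-1) + 2·(0) = -3
So the dimensions are [L⁶ T⁻³].

M: 0, L: 6, T: -3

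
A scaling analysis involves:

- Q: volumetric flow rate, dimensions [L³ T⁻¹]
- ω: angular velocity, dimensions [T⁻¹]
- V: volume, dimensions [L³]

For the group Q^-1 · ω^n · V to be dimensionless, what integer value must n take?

1

Balance the T exponent: (-1)·n from ω, plus −(-1) + (0) = 1 from the rest, must sum to zero.
−n + 1 = 0, so n = 1.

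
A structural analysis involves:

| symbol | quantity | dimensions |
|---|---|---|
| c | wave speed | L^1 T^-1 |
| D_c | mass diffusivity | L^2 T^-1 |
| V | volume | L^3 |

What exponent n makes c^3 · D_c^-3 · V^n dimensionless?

Balance the L exponent: (3)·n from V, plus 3·(1) − 3·(2) = -3 from the rest, must sum to zero.
3n − 3 = 0, so n = 1.

1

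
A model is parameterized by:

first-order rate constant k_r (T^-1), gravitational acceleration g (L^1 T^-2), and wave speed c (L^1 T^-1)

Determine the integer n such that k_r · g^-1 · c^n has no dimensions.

Balance the L exponent: (1)·n from c, plus (0) − (1) = -1 from the rest, must sum to zero.
n − 1 = 0, so n = 1.

1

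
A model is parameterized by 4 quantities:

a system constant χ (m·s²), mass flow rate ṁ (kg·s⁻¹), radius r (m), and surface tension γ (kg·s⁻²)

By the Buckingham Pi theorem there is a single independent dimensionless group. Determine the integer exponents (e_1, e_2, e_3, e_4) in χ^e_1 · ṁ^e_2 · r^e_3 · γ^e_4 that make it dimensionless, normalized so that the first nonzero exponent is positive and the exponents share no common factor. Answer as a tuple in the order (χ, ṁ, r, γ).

M: e_1·(0) + e_2·(1) + e_3·(0) + e_4·(1) = 0
L: e_1·(1) + e_2·(0) + e_3·(1) + e_4·(0) = 0
T: e_1·(2) + e_2·(-1) + e_3·(0) + e_4·(-2) = 0
Solving this homogeneous linear system for the smallest-integer solution (first nonzero entry positive) gives (1, -2, -1, 2).

(1, -2, -1, 2)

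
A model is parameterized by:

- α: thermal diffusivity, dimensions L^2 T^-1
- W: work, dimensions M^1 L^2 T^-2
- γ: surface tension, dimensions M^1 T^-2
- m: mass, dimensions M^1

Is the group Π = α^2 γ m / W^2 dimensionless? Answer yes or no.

Sum the exponent of each base dimension across the product:
  M: 2·[α]_M − 2·[W]_M + [γ]_M + [m]_M = 2·(0) − 2·(1) + (1) + (1) = 0
  L: 2·[α]_L − 2·[W]_L + [γ]_L + [m]_L = 2·(2) − 2·(2) + (0) + (0) = 0
  T: 2·[α]_T − 2·[W]_T + [γ]_T + [m]_T = 2·(-1) − 2·(-2) + (-2) + (0) = 0
  I: 2·[α]_I − 2·[W]_I + [γ]_I + [m]_I = 2·(0) − 2·(0) + (0) + (0) = 0
All base exponents vanish — dimensionless.

yes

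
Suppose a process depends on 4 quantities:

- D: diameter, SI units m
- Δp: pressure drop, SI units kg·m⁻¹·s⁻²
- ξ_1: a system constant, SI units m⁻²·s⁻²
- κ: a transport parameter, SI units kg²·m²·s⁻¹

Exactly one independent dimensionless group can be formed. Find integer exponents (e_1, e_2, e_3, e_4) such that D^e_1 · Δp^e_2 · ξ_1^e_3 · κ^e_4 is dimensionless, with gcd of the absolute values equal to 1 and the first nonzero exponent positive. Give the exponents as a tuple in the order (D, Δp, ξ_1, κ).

M: e_1·(0) + e_2·(1) + e_3·(0) + e_4·(2) = 0
L: e_1·(1) + e_2·(-1) + e_3·(-2) + e_4·(2) = 0
T: e_1·(0) + e_2·(-2) + e_3·(-2) + e_4·(-1) = 0
Solving this homogeneous linear system for the smallest-integer solution (first nonzero entry positive) gives (2, 4, -3, -2).

(2, 4, -3, -2)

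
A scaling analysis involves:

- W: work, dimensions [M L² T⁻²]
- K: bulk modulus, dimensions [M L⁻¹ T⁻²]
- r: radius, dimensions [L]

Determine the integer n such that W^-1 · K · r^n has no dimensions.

3

Balance the L exponent: (1)·n from r, plus −(2) + (-1) = -3 from the rest, must sum to zero.
n − 3 = 0, so n = 3.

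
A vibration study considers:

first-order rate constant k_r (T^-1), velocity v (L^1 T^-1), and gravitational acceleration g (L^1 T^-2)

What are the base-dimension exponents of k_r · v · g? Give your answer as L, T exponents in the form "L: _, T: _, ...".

Collect each base-dimension exponent across the product:
  L: (0) + (1) + (1) = 2
  T: (-1) + (-1) + (-2) = -4
So the dimensions are [L² T⁻⁴].

L: 2, T: -4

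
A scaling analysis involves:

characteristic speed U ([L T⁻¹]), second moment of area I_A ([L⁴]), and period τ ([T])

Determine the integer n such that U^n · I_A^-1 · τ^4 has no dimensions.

4

Balance the L exponent: (1)·n from U, plus −(4) + 4·(0) = -4 from the rest, must sum to zero.
n − 4 = 0, so n = 4.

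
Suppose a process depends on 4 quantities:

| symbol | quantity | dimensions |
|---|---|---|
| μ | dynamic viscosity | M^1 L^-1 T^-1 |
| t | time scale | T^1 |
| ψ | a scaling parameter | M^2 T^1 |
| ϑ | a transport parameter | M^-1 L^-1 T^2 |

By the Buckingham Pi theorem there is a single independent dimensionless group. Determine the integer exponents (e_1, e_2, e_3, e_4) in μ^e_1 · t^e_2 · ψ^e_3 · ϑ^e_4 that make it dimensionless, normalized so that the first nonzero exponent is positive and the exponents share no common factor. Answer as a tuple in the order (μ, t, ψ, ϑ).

(1, 4, -1, -1)

M: e_1·(1) + e_2·(0) + e_3·(2) + e_4·(-1) = 0
L: e_1·(-1) + e_2·(0) + e_3·(0) + e_4·(-1) = 0
T: e_1·(-1) + e_2·(1) + e_3·(1) + e_4·(2) = 0
Solving this homogeneous linear system for the smallest-integer solution (first nonzero entry positive) gives (1, 4, -1, -1).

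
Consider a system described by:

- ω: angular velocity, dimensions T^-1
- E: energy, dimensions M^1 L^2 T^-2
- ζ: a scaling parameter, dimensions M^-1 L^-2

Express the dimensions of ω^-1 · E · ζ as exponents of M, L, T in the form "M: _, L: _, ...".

Collect each base-dimension exponent across the product:
  M: −(0) + (1) + (-1) = 0
  L: −(0) + (2) + (-2) = 0
  T: −(-1) + (-2) + (0) = -1
So the dimensions are [T⁻¹].

M: 0, L: 0, T: -1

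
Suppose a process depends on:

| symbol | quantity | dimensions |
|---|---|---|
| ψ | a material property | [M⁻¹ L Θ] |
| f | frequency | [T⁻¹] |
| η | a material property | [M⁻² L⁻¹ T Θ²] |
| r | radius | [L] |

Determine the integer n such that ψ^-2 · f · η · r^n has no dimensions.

Balance the L exponent: (1)·n from r, plus −2·(1) + (0) + (-1) = -3 from the rest, must sum to zero.
n − 3 = 0, so n = 3.

3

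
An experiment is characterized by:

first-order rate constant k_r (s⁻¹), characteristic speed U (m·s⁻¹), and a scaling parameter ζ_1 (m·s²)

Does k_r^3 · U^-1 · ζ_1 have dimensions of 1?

Sum the exponent of each base dimension across the product:
  L: 3·[k_r]_L − [U]_L + [ζ_1]_L = 3·(0) − (1) + (1) = 0
  T: 3·[k_r]_T − [U]_T + [ζ_1]_T = 3·(-1) − (-1) + (2) = 0
All base exponents vanish — dimensionless.

yes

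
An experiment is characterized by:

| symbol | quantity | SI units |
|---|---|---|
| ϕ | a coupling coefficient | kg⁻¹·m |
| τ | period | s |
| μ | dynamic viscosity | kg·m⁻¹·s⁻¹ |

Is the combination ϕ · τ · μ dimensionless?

yes

Sum the exponent of each base dimension across the product:
  M: [ϕ]_M + [τ]_M + [μ]_M = (-1) + (0) + (1) = 0
  L: [ϕ]_L + [τ]_L + [μ]_L = (1) + (0) + (-1) = 0
  T: [ϕ]_T + [τ]_T + [μ]_T = (0) + (1) + (-1) = 0
All base exponents vanish — dimensionless.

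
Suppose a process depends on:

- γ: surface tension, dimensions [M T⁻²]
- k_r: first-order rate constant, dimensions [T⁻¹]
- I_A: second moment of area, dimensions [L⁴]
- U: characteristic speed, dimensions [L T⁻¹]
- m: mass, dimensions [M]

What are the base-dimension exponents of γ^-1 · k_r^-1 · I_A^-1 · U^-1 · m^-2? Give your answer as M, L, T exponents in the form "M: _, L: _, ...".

M: -3, L: -5, T: 4

Collect each base-dimension exponent across the product:
  M: −(1) − (0) − (0) − (0) − 2·(1) = -3
  L: −(0) − (0) − (4) − (1) − 2·(0) = -5
  T: −(-2) − (-1) − (0) − (-1) − 2·(0) = 4
So the dimensions are [M⁻³ L⁻⁵ T⁴].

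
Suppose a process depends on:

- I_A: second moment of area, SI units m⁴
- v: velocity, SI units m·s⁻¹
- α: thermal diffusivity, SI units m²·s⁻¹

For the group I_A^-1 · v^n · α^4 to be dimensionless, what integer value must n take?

Balance the L exponent: (1)·n from v, plus −(4) + 4·(2) = 4 from the rest, must sum to zero.
n + 4 = 0, so n = -4.

-4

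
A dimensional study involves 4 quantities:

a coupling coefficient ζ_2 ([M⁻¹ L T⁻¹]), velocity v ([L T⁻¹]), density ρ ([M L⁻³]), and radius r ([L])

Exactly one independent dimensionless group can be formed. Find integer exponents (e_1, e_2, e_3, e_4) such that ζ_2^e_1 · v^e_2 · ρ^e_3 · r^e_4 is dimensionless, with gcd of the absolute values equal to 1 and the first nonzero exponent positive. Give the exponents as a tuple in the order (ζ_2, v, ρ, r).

(1, -1, 1, 3)

M: e_1·(-1) + e_2·(0) + e_3·(1) + e_4·(0) = 0
L: e_1·(1) + e_2·(1) + e_3·(-3) + e_4·(1) = 0
T: e_1·(-1) + e_2·(-1) + e_3·(0) + e_4·(0) = 0
Solving this homogeneous linear system for the smallest-integer solution (first nonzero entry positive) gives (1, -1, 1, 3).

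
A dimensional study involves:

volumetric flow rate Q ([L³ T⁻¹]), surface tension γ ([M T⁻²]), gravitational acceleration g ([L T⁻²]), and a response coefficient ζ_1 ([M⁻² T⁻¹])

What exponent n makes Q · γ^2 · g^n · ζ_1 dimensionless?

Balance the L exponent: (1)·n from g, plus (3) + 2·(0) + (0) = 3 from the rest, must sum to zero.
n + 3 = 0, so n = -3.

-3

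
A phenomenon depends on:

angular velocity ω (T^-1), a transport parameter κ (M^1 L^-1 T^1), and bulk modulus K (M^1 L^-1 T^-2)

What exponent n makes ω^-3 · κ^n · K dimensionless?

Balance the M exponent: (1)·n from κ, plus −3·(0) + (1) = 1 from the rest, must sum to zero.
n + 1 = 0, so n = -1.

-1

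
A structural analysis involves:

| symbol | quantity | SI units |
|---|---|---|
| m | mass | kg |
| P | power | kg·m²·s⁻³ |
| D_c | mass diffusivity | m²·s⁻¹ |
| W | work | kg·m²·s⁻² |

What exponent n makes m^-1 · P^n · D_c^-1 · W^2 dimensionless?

-1

Balance the M exponent: (1)·n from P, plus −(1) − (0) + 2·(1) = 1 from the rest, must sum to zero.
n + 1 = 0, so n = -1.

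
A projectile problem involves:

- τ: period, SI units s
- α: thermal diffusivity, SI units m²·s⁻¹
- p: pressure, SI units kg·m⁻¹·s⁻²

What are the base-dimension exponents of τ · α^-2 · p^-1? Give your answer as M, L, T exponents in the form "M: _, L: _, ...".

Collect each base-dimension exponent across the product:
  M: (0) − 2·(0) − (1) = -1
  L: (0) − 2·(2) − (-1) = -3
  T: (1) − 2·(-1) − (-2) = 5
So the dimensions are [M⁻¹ L⁻³ T⁵].

M: -1, L: -3, T: 5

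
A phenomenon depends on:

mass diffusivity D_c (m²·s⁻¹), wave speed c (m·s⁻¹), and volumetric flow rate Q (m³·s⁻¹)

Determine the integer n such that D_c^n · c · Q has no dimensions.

Balance the L exponent: (2)·n from D_c, plus (1) + (3) = 4 from the rest, must sum to zero.
2n + 4 = 0, so n = -2.

-2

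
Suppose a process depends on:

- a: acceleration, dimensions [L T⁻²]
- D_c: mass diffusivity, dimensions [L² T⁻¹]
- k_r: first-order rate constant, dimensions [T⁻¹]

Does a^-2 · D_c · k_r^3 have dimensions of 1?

yes

Sum the exponent of each base dimension across the product:
  M: −2·[a]_M + [D_c]_M + 3·[k_r]_M = −2·(0) + (0) + 3·(0) = 0
  L: −2·[a]_L + [D_c]_L + 3·[k_r]_L = −2·(1) + (2) + 3·(0) = 0
  T: −2·[a]_T + [D_c]_T + 3·[k_r]_T = −2·(-2) + (-1) + 3·(-1) = 0
  Θ: −2·[a]_Θ + [D_c]_Θ + 3·[k_r]_Θ = −2·(0) + (0) + 3·(0) = 0
All base exponents vanish — dimensionless.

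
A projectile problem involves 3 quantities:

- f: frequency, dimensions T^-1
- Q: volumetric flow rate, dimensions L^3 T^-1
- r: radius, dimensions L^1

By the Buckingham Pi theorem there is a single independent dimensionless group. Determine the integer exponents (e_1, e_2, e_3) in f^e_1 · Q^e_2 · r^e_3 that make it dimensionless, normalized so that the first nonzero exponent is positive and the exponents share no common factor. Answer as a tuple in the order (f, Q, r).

(1, -1, 3)

L: e_1·(0) + e_2·(3) + e_3·(1) = 0
T: e_1·(-1) + e_2·(-1) + e_3·(0) = 0
Solving this homogeneous linear system for the smallest-integer solution (first nonzero entry positive) gives (1, -1, 3).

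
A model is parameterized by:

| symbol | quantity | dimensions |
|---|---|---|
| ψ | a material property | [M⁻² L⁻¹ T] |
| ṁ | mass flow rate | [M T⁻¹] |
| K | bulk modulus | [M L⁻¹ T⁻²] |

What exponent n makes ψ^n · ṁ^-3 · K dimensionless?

-1

Balance the M exponent: (-2)·n from ψ, plus −3·(1) + (1) = -2 from the rest, must sum to zero.
-2n − 2 = 0, so n = -1.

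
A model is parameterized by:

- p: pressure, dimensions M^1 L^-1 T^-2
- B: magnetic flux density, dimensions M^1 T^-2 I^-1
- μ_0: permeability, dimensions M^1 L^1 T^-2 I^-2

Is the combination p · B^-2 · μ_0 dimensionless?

Sum the exponent of each base dimension across the product:
  M: [p]_M − 2·[B]_M + [μ_0]_M = (1) − 2·(1) + (1) = 0
  L: [p]_L − 2·[B]_L + [μ_0]_L = (-1) − 2·(0) + (1) = 0
  T: [p]_T − 2·[B]_T + [μ_0]_T = (-2) − 2·(-2) + (-2) = 0
  I: [p]_I − 2·[B]_I + [μ_0]_I = (0) − 2·(-1) + (-2) = 0
All base exponents vanish — dimensionless.

yes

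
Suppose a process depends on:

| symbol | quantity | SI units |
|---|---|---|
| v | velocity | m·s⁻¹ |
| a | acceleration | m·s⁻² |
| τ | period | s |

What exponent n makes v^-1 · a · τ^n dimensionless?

Balance the T exponent: (1)·n from τ, plus −(-1) + (-2) = -1 from the rest, must sum to zero.
n − 1 = 0, so n = 1.

1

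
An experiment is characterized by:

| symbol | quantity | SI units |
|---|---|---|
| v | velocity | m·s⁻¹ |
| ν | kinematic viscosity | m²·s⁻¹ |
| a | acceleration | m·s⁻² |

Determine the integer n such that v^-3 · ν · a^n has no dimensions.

Balance the L exponent: (1)·n from a, plus −3·(1) + (2) = -1 from the rest, must sum to zero.
n − 1 = 0, so n = 1.

1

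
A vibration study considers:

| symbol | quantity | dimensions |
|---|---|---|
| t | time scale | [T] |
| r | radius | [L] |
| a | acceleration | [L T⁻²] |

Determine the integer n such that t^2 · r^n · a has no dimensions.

-1

Balance the L exponent: (1)·n from r, plus 2·(0) + (1) = 1 from the rest, must sum to zero.
n + 1 = 0, so n = -1.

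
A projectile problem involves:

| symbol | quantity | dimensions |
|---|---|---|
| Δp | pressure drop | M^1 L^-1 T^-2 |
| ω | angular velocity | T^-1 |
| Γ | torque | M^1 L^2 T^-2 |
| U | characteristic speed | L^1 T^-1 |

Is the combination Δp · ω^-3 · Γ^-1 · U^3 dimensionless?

yes

Sum the exponent of each base dimension across the product:
  M: [Δp]_M − 3·[ω]_M − [Γ]_M + 3·[U]_M = (1) − 3·(0) − (1) + 3·(0) = 0
  L: [Δp]_L − 3·[ω]_L − [Γ]_L + 3·[U]_L = (-1) − 3·(0) − (2) + 3·(1) = 0
  T: [Δp]_T − 3·[ω]_T − [Γ]_T + 3·[U]_T = (-2) − 3·(-1) − (-2) + 3·(-1) = 0
All base exponents vanish — dimensionless.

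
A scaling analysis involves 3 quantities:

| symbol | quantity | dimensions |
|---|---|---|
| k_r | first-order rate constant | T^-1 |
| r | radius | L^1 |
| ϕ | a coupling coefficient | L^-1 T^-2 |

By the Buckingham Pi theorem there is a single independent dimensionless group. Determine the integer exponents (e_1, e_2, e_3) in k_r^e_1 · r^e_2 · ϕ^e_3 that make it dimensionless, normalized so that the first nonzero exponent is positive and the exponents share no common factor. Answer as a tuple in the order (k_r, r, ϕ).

(2, -1, -1)

L: e_1·(0) + e_2·(1) + e_3·(-1) = 0
T: e_1·(-1) + e_2·(0) + e_3·(-2) = 0
Solving this homogeneous linear system for the smallest-integer solution (first nonzero entry positive) gives (2, -1, -1).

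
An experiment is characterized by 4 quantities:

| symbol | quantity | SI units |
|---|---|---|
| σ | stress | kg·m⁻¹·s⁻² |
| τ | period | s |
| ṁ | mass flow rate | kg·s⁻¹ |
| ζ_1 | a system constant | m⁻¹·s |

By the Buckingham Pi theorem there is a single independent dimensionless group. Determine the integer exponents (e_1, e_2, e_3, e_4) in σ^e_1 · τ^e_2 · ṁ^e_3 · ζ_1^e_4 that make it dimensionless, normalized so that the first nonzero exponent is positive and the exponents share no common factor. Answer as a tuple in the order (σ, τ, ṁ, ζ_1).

(1, 2, -1, -1)

M: e_1·(1) + e_2·(0) + e_3·(1) + e_4·(0) = 0
L: e_1·(-1) + e_2·(0) + e_3·(0) + e_4·(-1) = 0
T: e_1·(-2) + e_2·(1) + e_3·(-1) + e_4·(1) = 0
Solving this homogeneous linear system for the smallest-integer solution (first nonzero entry positive) gives (1, 2, -1, -1).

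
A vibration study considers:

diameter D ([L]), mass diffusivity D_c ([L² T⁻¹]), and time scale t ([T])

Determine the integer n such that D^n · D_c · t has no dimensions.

-2

Balance the L exponent: (1)·n from D, plus (2) + (0) = 2 from the rest, must sum to zero.
n + 2 = 0, so n = -2.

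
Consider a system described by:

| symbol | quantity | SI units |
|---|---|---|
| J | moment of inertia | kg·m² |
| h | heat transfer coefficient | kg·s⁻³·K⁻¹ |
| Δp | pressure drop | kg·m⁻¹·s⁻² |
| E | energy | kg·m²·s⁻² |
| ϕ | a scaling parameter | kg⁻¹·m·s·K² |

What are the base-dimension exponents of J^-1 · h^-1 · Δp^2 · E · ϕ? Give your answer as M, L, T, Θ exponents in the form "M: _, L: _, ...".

Collect each base-dimension exponent across the product:
  M: −(1) − (1) + 2·(1) + (1) + (-1) = 0
  L: −(2) − (0) + 2·(-1) + (2) + (1) = -1
  T: −(0) − (-3) + 2·(-2) + (-2) + (1) = -2
  Θ: −(0) − (-1) + 2·(0) + (0) + (2) = 3
So the dimensions are [L⁻¹ T⁻² Θ³].

M: 0, L: -1, T: -2, Θ: 3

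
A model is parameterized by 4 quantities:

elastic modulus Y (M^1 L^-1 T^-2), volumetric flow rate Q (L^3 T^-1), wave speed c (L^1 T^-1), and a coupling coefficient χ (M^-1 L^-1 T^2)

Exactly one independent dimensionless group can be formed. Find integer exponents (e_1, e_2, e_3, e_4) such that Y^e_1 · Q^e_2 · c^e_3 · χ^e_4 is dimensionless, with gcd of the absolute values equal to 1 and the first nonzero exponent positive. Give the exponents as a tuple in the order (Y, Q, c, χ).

M: e_1·(1) + e_2·(0) + e_3·(0) + e_4·(-1) = 0
L: e_1·(-1) + e_2·(3) + e_3·(1) + e_4·(-1) = 0
T: e_1·(-2) + e_2·(-1) + e_3·(-1) + e_4·(2) = 0
Solving this homogeneous linear system for the smallest-integer solution (first nonzero entry positive) gives (1, 1, -1, 1).

(1, 1, -1, 1)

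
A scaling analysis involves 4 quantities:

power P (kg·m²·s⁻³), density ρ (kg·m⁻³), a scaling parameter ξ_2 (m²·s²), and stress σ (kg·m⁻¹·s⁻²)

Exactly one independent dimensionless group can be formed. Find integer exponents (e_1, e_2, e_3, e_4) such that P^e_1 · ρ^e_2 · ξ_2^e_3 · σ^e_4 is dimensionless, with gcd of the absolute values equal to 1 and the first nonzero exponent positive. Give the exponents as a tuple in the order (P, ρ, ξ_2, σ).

M: e_1·(1) + e_2·(1) + e_3·(0) + e_4·(1) = 0
L: e_1·(2) + e_2·(-3) + e_3·(2) + e_4·(-1) = 0
T: e_1·(-3) + e_2·(0) + e_3·(2) + e_4·(-2) = 0
Solving this homogeneous linear system for the smallest-integer solution (first nonzero entry positive) gives (2, 2, -1, -4).

(2, 2, -1, -4)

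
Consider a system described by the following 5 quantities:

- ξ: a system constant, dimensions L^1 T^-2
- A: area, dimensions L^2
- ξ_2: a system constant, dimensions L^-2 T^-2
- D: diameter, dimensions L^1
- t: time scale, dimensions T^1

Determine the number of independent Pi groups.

3

There are 5 variables and 2 base dimensions (L, T).
The dimension matrix has rank 2.
Independent dimensionless groups: 5 − 2 = 3.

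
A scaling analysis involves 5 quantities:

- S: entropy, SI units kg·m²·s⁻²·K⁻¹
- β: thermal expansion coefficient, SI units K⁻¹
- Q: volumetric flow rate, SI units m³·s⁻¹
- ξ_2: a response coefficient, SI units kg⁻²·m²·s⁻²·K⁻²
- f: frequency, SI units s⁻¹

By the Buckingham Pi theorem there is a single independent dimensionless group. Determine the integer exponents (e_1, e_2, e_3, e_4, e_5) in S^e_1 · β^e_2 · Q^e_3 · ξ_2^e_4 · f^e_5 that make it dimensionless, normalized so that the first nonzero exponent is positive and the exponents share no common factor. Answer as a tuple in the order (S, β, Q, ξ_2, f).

(2, -4, -2, 1, -4)

M: e_1·(1) + e_2·(0) + e_3·(0) + e_4·(-2) + e_5·(0) = 0
L: e_1·(2) + e_2·(0) + e_3·(3) + e_4·(2) + e_5·(0) = 0
T: e_1·(-2) + e_2·(0) + e_3·(-1) + e_4·(-2) + e_5·(-1) = 0
Θ: e_1·(-1) + e_2·(-1) + e_3·(0) + e_4·(-2) + e_5·(0) = 0
Solving this homogeneous linear system for the smallest-integer solution (first nonzero entry positive) gives (2, -4, -2, 1, -4).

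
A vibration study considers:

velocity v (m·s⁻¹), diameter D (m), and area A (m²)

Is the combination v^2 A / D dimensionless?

Sum the exponent of each base dimension across the product:
  L: 2·[v]_L − [D]_L + [A]_L = 2·(1) − (1) + (2) = 3
  T: 2·[v]_T − [D]_T + [A]_T = 2·(-1) − (0) + (0) = -2
Net dimensions [L³ T⁻²] ≠ [1] — not dimensionless.

no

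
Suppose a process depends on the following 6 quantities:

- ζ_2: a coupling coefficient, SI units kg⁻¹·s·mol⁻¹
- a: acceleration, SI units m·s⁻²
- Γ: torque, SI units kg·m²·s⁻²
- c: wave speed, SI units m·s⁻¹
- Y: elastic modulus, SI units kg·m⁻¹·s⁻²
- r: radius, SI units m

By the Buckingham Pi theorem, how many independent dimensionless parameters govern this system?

There are 6 variables and 4 base dimensions (M, L, T, N).
The dimension matrix has rank 4.
Independent dimensionless groups: 6 − 4 = 2.

2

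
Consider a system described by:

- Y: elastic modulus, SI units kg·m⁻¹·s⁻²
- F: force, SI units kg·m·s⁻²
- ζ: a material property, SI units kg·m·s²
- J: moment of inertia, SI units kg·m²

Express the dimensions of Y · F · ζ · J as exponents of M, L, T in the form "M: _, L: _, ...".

Collect each base-dimension exponent across the product:
  M: (1) + (1) + (1) + (1) = 4
  L: (-1) + (1) + (1) + (2) = 3
  T: (-2) + (-2) + (2) + (0) = -2
So the dimensions are [M⁴ L³ T⁻²].

M: 4, L: 3, T: -2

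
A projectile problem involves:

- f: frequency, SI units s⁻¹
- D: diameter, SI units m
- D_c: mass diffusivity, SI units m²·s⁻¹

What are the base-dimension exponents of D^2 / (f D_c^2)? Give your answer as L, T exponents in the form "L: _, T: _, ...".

L: -2, T: 3

Collect each base-dimension exponent across the product:
  L: −(0) + 2·(1) − 2·(2) = -2
  T: −(-1) + 2·(0) − 2·(-1) = 3
So the dimensions are [L⁻² T³].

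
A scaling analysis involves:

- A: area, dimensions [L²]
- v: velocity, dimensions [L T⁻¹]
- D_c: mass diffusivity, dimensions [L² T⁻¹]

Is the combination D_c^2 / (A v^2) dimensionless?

Sum the exponent of each base dimension across the product:
  M: −[A]_M − 2·[v]_M + 2·[D_c]_M = −(0) − 2·(0) + 2·(0) = 0
  L: −[A]_L − 2·[v]_L + 2·[D_c]_L = −(2) − 2·(1) + 2·(2) = 0
  T: −[A]_T − 2·[v]_T + 2·[D_c]_T = −(0) − 2·(-1) + 2·(-1) = 0
All base exponents vanish — dimensionless.

yes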